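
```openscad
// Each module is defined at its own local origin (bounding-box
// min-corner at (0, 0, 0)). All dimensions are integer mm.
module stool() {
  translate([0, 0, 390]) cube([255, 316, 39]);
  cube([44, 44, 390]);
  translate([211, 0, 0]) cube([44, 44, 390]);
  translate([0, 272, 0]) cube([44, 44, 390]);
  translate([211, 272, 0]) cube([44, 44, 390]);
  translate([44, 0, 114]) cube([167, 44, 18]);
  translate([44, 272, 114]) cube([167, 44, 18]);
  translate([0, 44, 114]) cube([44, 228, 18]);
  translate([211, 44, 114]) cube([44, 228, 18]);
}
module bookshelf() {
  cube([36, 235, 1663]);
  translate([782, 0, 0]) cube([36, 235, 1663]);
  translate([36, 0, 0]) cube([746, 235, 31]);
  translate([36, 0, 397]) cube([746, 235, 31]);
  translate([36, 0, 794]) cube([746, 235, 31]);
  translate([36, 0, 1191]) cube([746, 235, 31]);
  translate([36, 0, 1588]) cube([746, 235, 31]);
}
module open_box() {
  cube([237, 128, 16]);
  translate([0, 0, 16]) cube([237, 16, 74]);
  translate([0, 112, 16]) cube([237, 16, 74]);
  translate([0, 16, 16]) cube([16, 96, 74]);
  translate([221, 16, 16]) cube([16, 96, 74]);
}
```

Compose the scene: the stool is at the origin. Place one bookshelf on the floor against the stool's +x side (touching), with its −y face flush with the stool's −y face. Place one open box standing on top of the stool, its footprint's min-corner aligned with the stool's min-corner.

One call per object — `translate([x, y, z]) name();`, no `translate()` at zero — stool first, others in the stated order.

stool();
translate([255, 0, 0]) bookshelf();
translate([0, 0, 429]) open_box();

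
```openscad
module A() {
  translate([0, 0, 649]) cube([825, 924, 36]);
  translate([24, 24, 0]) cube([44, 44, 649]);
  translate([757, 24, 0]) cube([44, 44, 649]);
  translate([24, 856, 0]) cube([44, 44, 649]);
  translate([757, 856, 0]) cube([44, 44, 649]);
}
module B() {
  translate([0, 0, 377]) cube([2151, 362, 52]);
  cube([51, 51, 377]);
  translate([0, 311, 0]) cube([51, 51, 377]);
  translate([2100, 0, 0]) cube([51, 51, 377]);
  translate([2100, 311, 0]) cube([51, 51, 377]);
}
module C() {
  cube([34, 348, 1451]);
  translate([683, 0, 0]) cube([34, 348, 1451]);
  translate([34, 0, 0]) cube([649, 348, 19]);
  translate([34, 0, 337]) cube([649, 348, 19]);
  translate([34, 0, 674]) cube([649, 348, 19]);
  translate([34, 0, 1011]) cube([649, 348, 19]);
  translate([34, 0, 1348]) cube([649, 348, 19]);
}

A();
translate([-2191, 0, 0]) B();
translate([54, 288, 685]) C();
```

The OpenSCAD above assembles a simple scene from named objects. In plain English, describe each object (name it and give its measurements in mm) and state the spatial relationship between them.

A is a table: top 825 mm (x) × 924 mm (y), 36 mm thick, upper face at z = 685 mm, on four 44×44 mm square legs, each inset 24 mm from the nearest pair of top edges, running from z = 0 to the bottom of the top.

B is a bench: a 2151×362 mm seat slab, 52 mm thick, top at z = 429 mm, on four 51×51 mm square legs flush with the seat corners and standing on z = 0.

C is a bookshelf 717 mm wide overall, 348 mm deep and 1451 mm tall. The two sides are 34 mm thick vertical panels. 5 horizontal shelves of 19 mm thickness span between the inner faces of the sides; the lowest shelf sits on the floor and shelves are stacked with a clear vertical gap of 318 mm between each pair.

The bench is on the floor beside the table on its −x side. The bookshelf is on top of the table, centred.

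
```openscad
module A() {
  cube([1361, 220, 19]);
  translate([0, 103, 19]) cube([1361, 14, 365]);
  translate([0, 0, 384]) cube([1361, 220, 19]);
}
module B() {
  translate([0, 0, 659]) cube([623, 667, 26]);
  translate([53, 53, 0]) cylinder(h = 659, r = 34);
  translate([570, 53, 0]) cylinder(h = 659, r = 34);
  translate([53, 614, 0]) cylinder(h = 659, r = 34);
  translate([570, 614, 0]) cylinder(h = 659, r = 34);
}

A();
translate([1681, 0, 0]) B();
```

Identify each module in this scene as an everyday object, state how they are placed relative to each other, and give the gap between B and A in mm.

A is an I-beam. B is a table. The table is on the floor beside the I-beam on its +x side. The gap between the table and the I-beam is 320 mm.

The table's nearest face is 320 mm from the I-beam's +x face.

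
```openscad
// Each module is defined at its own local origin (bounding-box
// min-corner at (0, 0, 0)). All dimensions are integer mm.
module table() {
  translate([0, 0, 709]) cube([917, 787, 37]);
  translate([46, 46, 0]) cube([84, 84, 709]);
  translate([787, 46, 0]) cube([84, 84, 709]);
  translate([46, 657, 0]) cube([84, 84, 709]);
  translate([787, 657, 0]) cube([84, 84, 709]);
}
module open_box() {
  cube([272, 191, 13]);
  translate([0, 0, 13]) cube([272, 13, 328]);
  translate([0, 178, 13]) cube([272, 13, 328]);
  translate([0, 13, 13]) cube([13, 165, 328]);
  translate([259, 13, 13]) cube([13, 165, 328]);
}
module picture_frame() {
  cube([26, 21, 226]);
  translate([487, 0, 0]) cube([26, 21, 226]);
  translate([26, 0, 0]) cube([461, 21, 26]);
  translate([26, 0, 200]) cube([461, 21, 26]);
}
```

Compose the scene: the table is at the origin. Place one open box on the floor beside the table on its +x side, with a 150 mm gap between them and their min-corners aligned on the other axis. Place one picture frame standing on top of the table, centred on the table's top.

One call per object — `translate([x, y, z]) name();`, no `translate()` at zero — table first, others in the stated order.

table();
translate([1067, 0, 0]) open_box();
translate([202, 383, 746]) picture_frame();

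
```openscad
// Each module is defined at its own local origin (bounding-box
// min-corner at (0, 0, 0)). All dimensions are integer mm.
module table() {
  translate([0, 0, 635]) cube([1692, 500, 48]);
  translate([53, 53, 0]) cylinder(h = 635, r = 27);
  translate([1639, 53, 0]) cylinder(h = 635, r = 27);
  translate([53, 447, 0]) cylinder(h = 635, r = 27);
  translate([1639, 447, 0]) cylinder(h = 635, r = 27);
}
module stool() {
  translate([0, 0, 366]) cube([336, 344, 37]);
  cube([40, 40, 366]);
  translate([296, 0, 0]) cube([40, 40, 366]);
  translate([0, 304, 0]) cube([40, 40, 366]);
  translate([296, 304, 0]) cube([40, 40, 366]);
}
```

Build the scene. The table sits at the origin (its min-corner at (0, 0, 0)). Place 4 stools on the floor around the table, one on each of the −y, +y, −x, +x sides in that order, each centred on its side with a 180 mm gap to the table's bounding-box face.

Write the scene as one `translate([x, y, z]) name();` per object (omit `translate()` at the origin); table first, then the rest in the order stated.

table();
translate([678, -524, 0]) stool();
translate([678, 680, 0]) stool();
translate([-516, 78, 0]) stool();
translate([1872, 78, 0]) stool();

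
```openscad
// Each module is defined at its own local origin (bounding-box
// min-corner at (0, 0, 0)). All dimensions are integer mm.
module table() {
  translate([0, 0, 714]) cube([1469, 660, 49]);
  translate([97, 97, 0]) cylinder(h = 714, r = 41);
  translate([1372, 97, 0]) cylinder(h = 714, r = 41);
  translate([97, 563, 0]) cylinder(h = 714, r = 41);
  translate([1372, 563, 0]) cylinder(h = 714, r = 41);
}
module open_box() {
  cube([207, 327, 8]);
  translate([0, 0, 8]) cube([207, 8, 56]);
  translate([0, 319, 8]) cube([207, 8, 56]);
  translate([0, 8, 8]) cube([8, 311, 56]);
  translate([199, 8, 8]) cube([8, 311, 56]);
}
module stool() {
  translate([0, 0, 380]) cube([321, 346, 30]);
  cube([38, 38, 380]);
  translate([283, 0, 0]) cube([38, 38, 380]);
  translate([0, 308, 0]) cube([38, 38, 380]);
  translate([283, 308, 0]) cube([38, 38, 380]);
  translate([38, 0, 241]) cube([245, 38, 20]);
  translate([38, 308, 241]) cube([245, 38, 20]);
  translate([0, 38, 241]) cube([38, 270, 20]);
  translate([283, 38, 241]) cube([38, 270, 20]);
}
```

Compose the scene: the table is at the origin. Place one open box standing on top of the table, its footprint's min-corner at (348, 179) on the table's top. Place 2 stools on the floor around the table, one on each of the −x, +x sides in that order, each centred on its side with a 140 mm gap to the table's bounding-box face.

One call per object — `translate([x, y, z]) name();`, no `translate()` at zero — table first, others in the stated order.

table();
translate([348, 179, 763]) open_box();
translate([-461, 157, 0]) stool();
translate([1609, 157, 0]) stool();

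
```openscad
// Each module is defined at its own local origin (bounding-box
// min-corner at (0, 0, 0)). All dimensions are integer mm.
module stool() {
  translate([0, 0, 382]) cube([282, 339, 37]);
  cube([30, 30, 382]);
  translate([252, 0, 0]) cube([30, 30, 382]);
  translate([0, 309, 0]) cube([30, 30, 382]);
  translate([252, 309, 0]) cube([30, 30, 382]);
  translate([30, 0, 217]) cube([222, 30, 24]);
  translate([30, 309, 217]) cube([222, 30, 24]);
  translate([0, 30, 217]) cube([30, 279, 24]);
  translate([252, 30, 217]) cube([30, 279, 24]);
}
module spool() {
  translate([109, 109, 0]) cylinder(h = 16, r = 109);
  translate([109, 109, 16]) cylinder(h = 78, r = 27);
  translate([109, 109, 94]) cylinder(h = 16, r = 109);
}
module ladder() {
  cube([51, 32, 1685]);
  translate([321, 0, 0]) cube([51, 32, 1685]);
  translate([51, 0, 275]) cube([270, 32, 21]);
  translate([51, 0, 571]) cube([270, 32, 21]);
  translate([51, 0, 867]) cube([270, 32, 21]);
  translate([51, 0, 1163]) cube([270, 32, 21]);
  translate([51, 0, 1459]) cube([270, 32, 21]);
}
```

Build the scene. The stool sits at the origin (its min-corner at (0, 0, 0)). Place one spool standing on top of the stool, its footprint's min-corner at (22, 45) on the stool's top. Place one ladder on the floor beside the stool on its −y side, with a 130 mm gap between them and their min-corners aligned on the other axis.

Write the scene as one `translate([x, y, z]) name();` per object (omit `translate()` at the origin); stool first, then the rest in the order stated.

stool();
translate([22, 45, 419]) spool();
translate([0, -162, 0]) ladder();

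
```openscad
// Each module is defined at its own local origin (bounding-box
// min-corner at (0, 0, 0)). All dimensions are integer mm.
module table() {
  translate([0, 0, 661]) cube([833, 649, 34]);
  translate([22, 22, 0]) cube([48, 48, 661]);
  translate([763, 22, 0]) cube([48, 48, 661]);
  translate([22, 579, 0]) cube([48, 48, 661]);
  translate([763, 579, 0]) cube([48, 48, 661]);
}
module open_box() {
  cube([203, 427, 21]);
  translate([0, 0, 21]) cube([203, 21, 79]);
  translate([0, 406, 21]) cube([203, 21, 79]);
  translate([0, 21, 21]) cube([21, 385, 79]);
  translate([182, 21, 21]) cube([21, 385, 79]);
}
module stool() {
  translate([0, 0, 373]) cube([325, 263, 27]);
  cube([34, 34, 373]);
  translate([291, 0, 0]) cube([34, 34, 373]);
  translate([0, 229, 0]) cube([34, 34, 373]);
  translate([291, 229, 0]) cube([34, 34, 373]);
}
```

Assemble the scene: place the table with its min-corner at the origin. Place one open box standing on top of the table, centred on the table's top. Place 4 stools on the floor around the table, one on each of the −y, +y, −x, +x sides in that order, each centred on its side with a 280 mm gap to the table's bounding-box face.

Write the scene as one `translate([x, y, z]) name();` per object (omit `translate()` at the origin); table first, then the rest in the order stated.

table();
translate([315, 111, 695]) open_box();
translate([254, -543, 0]) stool();
translate([254, 929, 0]) stool();
translate([-605, 193, 0]) stool();
translate([1113, 193, 0]) stool();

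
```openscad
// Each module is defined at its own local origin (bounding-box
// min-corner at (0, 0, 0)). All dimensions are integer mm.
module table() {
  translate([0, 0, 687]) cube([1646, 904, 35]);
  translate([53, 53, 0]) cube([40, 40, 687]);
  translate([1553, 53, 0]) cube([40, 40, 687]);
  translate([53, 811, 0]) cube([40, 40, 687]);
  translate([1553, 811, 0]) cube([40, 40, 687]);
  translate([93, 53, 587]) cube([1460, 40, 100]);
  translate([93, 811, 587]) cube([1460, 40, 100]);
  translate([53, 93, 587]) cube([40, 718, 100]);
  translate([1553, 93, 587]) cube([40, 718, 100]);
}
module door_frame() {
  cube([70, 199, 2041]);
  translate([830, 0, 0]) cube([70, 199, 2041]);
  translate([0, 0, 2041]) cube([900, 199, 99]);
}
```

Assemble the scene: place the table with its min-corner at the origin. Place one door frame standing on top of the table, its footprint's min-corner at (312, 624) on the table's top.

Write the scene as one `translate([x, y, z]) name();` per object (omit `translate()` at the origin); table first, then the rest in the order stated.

table();
translate([312, 624, 722]) door_frame();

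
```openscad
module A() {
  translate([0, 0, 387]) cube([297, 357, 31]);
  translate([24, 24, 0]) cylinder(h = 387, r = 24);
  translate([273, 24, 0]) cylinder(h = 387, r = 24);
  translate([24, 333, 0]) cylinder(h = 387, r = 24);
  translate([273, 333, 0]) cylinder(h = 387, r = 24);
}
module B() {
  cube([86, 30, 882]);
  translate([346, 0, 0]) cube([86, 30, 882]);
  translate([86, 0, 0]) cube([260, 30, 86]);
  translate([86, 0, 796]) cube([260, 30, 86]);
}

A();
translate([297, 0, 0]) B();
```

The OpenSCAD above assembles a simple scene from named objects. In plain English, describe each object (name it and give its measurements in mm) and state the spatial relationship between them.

A is a simple wooden stool: a rectangular seat 297 mm (x) by 357 mm (y), 31 mm thick, top face at z = 418 mm, on four round legs, each 48 mm in diameter. The legs rest on z = 0, each leg's axis is inset half a diameter from the nearest pair of seat edges (so the leg's bounding box is flush with the corner).

B is a picture frame with a 260×710 mm rectangular opening (x by z) and a uniform 86 mm border on every side. Frame depth is 30 mm along y. It is built from two vertical stiles running the full outside height and two horizontal rails spanning the gap between the stiles.

The picture frame is against the stool's +x side, with their −y faces flush.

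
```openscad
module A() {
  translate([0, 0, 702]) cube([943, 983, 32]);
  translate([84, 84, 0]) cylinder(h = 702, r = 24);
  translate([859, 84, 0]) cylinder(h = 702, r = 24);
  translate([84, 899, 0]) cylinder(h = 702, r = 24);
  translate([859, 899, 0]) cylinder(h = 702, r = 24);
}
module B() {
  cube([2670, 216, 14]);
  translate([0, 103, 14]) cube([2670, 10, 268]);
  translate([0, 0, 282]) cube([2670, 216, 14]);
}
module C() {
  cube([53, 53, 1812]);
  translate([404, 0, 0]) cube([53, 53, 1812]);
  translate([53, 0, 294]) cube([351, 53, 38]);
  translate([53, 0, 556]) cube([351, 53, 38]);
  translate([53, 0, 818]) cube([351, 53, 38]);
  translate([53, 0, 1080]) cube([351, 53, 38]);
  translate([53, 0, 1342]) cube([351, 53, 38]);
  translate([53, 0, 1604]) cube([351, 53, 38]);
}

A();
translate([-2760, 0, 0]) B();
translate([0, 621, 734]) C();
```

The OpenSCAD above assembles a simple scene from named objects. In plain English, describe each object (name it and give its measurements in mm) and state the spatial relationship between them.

A is a rectangular dining table. The top is 943×983×32 mm with its upper surface at z = 734 mm. It stands on four round legs of 48 mm diameter, each leg's bounding box inset 60 mm from the nearest pair of top edges, running from the floor to the underside of the top.

B is an I-beam lying along x, 2670 mm long. Overall section height 296 mm. Two flanges 216 mm wide (y) and 14 mm thick, one on the floor and one at the top; a web 10 mm thick runs between them, centred on the flange width.

C is a straight ladder. Two 53×53 mm vertical rails, 1812 mm tall, stand 457 mm apart (outside-to-outside) with their front faces coplanar on the −y side. 6 rungs, each 53 mm deep and 38 mm tall, span between the inner faces of the rails, front faces flush with the rails. The lowest rung's underside is at z = 294 mm and rungs are spaced 262 mm apart (underside to underside).

The I-beam is on the floor beside the table on its −x side. The ladder is on top of the table.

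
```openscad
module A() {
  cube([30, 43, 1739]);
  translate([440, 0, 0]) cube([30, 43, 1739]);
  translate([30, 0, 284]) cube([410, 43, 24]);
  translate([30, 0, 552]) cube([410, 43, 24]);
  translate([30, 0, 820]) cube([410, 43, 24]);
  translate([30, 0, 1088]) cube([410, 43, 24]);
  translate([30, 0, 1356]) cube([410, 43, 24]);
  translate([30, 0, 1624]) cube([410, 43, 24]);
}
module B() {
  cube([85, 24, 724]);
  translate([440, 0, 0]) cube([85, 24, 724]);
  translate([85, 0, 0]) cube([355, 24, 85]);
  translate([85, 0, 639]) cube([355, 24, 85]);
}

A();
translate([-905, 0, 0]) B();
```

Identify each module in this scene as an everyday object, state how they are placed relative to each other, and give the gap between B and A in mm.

The picture frame's nearest face is 380 mm from the ladder's −x face.

A is a ladder. B is a picture frame. The picture frame is on the floor beside the ladder on its −x side. The gap between the picture frame and the ladder is 380 mm.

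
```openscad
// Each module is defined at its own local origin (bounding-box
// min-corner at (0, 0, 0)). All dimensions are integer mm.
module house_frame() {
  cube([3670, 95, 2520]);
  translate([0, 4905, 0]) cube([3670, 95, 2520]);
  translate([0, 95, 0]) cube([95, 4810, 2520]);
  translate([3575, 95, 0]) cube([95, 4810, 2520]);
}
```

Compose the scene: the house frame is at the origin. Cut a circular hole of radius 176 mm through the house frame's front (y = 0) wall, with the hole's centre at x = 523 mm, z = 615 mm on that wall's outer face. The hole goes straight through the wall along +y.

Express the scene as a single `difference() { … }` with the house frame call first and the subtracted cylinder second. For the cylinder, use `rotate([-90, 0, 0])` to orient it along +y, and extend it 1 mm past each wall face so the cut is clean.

difference() {
  house_frame();
  translate([523, -1, 615]) rotate([-90, 0, 0]) cylinder(h = 97, r = 176);
}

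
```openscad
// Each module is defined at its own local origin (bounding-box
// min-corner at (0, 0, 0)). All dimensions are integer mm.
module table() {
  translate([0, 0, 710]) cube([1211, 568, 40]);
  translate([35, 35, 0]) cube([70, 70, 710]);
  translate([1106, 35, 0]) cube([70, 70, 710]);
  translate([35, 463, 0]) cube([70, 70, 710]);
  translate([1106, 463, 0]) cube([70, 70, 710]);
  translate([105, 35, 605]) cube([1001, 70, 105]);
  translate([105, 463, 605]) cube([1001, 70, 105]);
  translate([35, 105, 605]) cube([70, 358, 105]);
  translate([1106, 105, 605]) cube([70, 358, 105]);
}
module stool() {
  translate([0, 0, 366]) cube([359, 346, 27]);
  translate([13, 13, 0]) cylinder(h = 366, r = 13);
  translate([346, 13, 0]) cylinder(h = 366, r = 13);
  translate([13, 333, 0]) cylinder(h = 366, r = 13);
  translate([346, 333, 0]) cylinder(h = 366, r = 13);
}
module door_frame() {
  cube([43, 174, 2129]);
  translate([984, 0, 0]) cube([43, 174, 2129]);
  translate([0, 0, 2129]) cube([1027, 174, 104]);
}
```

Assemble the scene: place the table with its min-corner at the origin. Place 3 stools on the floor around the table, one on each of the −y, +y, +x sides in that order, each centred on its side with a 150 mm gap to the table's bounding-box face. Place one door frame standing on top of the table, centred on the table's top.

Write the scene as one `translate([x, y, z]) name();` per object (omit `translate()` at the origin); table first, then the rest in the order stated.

table();
translate([426, -496, 0]) stool();
translate([426, 718, 0]) stool();
translate([1361, 111, 0]) stool();
translate([92, 197, 750]) door_frame();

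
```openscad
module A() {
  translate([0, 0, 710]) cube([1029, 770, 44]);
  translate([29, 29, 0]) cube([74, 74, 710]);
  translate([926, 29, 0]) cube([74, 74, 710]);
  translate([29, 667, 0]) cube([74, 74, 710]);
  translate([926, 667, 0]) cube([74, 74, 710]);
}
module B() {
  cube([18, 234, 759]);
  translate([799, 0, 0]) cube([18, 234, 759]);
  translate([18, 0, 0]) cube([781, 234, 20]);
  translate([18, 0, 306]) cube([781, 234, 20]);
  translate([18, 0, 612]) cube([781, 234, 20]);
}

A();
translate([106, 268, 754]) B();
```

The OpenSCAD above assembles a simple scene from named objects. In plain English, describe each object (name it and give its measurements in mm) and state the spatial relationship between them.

A is a table with a 1029×770 mm rectangular top, 44 mm thick, top surface at z = 754 mm, supported by four 74×74 mm square legs, each inset 29 mm from the nearest pair of top edges, running from the floor.

B is a bookshelf 817 mm wide overall, 234 mm deep and 759 mm tall. The two sides are 18 mm thick vertical panels. 3 horizontal shelves of 20 mm thickness span between the inner faces of the sides; the lowest shelf sits on the floor and shelves are stacked with a clear vertical gap of 286 mm between each pair.

The bookshelf is on top of the table, centred.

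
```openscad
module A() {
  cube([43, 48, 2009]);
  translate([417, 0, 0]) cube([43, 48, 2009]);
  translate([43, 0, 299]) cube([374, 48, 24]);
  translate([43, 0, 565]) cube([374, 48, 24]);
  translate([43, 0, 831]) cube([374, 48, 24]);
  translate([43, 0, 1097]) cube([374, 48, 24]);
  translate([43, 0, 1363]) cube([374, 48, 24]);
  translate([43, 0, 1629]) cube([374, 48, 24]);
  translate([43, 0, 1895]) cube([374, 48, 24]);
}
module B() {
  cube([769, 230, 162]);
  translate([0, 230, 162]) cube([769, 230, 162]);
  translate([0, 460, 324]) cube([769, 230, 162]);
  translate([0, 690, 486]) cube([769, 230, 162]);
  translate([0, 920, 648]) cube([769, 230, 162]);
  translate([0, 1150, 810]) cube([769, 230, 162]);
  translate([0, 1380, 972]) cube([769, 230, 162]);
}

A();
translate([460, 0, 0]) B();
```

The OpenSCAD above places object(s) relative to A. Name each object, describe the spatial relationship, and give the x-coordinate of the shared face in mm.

The ladder's +x face and the staircase's −x face are both at x = 460 mm.

A is a ladder. B is a staircase. The staircase is against the ladder's +x side, with their −y faces flush. The x-coordinate of the shared face is 460 mm.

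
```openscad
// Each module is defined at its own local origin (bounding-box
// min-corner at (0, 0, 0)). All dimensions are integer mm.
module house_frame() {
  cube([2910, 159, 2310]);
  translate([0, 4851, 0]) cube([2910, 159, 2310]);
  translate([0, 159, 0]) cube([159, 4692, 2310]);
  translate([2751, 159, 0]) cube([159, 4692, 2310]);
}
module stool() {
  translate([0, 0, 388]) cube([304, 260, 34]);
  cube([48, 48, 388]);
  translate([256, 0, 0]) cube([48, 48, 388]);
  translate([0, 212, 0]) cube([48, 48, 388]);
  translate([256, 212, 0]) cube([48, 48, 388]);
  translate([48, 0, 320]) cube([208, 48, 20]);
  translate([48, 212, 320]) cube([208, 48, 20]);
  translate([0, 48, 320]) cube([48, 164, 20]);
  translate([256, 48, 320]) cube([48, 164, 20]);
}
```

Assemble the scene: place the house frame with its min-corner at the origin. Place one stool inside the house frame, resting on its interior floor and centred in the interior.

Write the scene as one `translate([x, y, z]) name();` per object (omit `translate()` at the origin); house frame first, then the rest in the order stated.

house_frame();
translate([1303, 2375, 0]) stool();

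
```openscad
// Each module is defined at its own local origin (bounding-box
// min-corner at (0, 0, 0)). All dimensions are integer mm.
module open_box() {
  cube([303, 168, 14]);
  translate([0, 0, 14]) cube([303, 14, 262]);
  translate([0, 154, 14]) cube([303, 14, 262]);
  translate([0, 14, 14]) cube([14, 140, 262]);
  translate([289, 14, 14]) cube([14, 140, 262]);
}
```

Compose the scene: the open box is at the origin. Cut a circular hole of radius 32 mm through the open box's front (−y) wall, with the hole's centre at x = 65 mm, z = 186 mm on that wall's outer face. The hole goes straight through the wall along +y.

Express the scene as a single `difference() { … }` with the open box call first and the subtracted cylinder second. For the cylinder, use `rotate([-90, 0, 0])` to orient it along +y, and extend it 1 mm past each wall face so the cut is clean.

difference() {
  open_box();
  translate([65, -1, 186]) rotate([-90, 0, 0]) cylinder(h = 16, r = 32);
}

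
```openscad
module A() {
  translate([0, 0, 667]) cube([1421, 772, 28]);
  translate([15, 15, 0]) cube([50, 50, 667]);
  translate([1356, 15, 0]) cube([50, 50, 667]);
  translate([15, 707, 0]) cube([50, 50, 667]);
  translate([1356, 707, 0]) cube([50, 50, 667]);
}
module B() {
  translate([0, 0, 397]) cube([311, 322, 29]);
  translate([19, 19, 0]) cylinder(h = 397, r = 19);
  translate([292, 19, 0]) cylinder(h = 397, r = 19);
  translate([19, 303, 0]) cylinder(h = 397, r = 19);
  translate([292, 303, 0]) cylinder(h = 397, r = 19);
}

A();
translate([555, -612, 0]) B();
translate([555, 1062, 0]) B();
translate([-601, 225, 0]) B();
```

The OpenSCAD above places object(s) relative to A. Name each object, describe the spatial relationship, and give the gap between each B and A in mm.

Each stool's nearest face is 290 mm from the table's bounding box.

A is a table. B is a stool. Three stools sit around the table at the −y, +y, −x sides. The gap between each stool and the table is 290 mm.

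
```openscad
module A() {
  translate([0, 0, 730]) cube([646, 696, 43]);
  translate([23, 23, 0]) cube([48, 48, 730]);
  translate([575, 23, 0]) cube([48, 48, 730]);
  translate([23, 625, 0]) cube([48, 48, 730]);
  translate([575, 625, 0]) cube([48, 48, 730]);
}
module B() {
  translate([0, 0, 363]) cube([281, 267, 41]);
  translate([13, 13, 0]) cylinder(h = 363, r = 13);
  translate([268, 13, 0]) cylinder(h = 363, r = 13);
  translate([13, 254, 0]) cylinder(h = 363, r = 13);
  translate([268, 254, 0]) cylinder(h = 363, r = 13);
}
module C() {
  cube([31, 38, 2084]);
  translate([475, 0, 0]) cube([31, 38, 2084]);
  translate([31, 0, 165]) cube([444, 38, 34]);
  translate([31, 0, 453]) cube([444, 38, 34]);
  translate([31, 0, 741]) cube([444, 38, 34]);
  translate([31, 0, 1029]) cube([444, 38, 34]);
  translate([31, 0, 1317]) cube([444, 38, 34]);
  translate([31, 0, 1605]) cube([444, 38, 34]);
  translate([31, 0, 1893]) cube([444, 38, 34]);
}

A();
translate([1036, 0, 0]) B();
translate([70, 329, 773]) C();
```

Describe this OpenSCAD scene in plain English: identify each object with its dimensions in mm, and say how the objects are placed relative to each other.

A is a rectangular dining table. The top is 646×696×43 mm with its upper surface at z = 773 mm. It stands on four 48×48 mm square legs, each inset 23 mm from the nearest pair of top edges, running from the floor to the underside of the top.

B is a simple wooden stool: a rectangular seat 281 mm (x) by 267 mm (y), 41 mm thick, top face at z = 404 mm, on four round legs, each 26 mm in diameter. The legs rest on z = 0, each leg's axis is inset half a diameter from the nearest pair of seat edges (so the leg's bounding box is flush with the corner).

C is a straight ladder. Two 31×38 mm vertical rails, 2084 mm tall, stand 506 mm apart (outside-to-outside) with their front faces coplanar on the −y side. 7 rungs, each 38 mm deep and 34 mm tall, span between the inner faces of the rails, front faces flush with the rails. The lowest rung's underside is at z = 165 mm and rungs are spaced 288 mm apart (underside to underside).

The stool is on the floor beside the table on its +x side. The ladder is on top of the table, centred.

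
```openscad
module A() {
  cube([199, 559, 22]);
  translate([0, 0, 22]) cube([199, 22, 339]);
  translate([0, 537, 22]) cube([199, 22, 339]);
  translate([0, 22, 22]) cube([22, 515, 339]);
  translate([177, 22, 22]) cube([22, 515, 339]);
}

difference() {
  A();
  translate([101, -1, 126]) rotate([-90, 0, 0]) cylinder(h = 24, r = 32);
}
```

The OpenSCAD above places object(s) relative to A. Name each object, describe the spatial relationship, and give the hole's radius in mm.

The subtracted cylinder has r = 32 mm.

A is an open box. The open box has a circular hole through its front wall. The hole's radius is 32 mm.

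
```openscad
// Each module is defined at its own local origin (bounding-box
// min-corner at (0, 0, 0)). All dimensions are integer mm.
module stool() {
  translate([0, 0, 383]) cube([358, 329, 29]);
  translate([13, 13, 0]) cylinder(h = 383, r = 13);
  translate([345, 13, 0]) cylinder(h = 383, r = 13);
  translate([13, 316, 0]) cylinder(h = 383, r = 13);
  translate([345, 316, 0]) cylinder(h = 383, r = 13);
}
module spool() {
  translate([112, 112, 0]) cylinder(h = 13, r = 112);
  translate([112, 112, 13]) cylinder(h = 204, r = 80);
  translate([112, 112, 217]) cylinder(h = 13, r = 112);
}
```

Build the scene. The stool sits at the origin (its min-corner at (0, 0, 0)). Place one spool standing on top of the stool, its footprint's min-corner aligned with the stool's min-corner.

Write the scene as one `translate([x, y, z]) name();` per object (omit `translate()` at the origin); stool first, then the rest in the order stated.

stool();
translate([0, 0, 412]) spool();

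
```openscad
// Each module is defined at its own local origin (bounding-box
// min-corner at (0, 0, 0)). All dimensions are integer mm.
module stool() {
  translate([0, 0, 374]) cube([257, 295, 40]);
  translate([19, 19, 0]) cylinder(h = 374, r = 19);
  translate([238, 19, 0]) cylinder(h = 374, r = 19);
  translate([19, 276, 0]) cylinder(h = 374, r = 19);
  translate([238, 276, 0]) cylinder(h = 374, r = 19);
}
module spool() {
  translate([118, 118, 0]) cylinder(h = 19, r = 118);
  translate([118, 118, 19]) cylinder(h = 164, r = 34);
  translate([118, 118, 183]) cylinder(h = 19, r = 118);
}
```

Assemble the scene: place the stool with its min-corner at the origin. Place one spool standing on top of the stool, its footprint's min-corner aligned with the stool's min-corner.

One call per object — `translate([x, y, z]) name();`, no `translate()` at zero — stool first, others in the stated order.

stool();
translate([0, 0, 414]) spool();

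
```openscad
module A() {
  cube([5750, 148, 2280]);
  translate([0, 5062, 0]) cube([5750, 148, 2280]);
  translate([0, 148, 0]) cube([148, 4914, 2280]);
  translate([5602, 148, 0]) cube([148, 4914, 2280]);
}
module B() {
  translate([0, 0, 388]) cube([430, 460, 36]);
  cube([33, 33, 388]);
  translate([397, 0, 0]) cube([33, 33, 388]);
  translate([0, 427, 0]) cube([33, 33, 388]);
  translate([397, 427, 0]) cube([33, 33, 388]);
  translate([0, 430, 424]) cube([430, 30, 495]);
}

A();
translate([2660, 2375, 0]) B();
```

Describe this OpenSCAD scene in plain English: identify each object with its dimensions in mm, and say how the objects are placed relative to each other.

A is a box-shaped house frame (walls only): outside footprint 5750×5210 mm, wall height 2280 mm, wall thickness 148 mm. The two y-facing walls run the full x-width; the two x-facing walls fit between the inner faces of the y-facing walls.

B is a chair: 430×460 mm seat, 36 mm thick, top at z = 424 mm, on four 33 mm square corner legs flush with the seat edges. A 30 mm thick backrest slab spans the full seat width, extending 495 mm above the seat top, its back face flush with the seat's +y edge.

The chair sits inside the house frame, centred.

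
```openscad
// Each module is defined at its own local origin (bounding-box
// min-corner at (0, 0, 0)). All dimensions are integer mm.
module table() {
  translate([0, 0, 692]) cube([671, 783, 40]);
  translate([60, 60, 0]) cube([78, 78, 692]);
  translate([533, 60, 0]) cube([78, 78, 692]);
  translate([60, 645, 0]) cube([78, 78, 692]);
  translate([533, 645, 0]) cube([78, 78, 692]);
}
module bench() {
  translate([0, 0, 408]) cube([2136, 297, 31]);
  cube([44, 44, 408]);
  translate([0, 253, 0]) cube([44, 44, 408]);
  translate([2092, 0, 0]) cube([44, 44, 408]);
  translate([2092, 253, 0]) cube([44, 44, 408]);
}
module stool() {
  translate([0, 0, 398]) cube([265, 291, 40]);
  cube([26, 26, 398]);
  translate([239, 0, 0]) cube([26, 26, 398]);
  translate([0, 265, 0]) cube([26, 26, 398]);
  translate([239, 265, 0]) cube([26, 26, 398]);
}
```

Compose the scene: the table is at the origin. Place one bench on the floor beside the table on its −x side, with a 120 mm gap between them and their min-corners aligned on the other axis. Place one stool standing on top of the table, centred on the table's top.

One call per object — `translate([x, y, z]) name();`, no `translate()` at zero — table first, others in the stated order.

table();
translate([-2256, 0, 0]) bench();
translate([203, 246, 732]) stool();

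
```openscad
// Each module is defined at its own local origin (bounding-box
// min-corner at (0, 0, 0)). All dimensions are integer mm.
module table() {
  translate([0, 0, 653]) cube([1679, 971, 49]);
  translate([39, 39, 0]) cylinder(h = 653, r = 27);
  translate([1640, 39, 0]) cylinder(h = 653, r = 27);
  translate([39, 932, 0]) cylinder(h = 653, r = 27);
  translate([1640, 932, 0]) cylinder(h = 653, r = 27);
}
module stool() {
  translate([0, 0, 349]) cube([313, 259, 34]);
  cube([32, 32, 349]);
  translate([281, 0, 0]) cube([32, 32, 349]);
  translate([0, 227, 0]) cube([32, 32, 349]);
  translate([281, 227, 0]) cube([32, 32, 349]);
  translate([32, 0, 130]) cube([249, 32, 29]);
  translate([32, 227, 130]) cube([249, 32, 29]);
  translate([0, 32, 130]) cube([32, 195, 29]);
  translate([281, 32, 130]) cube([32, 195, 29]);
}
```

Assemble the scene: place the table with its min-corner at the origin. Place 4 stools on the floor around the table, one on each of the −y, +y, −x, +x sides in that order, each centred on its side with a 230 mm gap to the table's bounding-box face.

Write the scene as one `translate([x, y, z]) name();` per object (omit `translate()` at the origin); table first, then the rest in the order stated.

table();
translate([683, -489, 0]) stool();
translate([683, 1201, 0]) stool();
translate([-543, 356, 0]) stool();
translate([1909, 356, 0]) stool();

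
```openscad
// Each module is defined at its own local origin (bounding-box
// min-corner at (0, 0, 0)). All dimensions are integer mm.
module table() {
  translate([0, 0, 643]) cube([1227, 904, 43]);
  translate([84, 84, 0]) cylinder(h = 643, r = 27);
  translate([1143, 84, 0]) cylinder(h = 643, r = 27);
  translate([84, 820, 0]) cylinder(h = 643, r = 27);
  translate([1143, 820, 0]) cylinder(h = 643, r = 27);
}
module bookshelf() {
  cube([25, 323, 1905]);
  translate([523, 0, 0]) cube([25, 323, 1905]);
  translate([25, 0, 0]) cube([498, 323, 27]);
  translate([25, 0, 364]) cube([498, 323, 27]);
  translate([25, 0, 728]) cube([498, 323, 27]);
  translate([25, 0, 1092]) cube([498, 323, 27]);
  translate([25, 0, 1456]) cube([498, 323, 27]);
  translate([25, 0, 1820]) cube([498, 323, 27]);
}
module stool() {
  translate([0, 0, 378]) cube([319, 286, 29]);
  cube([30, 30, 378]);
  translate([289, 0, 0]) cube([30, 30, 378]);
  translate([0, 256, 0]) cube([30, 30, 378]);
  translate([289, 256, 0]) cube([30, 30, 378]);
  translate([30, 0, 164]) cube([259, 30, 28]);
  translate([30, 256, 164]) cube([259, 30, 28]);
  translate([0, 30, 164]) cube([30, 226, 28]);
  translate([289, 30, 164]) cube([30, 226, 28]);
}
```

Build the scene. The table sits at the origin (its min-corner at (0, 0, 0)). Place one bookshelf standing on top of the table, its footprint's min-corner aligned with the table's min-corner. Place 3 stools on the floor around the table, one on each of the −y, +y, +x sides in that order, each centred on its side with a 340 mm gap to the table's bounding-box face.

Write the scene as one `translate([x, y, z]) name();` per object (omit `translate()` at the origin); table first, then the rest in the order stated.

table();
translate([0, 0, 686]) bookshelf();
translate([454, -626, 0]) stool();
translate([454, 1244, 0]) stool();
translate([1567, 309, 0]) stool();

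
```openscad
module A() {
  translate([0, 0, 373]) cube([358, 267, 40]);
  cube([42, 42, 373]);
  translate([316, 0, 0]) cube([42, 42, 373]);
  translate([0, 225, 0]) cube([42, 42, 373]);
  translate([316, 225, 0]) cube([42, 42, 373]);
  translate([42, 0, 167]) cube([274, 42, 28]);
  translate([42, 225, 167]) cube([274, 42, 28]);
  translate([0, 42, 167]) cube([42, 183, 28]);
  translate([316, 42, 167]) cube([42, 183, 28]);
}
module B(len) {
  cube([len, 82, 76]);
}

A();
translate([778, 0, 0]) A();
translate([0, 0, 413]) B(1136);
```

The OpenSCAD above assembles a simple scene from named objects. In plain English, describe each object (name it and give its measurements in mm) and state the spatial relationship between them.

A is a simple wooden stool: a rectangular seat 358 mm (x) by 267 mm (y), 40 mm thick, top face at z = 413 mm, on four square legs, each 42×42 mm in cross-section. The legs rest on z = 0, each flush with a corner of the seat. Four stretchers, 42 mm wide and 28 mm tall, connect adjacent legs with their undersides at z = 167 mm, each running between the inner faces of the legs it joins and aligned with the legs' outer faces on the other axis.

B is a rectangular beam 1136 mm long (x), 82 mm deep (y), 76 mm thick (z).

The beam spans the tops of two stools placed 420 mm apart, resting at z = 413 mm.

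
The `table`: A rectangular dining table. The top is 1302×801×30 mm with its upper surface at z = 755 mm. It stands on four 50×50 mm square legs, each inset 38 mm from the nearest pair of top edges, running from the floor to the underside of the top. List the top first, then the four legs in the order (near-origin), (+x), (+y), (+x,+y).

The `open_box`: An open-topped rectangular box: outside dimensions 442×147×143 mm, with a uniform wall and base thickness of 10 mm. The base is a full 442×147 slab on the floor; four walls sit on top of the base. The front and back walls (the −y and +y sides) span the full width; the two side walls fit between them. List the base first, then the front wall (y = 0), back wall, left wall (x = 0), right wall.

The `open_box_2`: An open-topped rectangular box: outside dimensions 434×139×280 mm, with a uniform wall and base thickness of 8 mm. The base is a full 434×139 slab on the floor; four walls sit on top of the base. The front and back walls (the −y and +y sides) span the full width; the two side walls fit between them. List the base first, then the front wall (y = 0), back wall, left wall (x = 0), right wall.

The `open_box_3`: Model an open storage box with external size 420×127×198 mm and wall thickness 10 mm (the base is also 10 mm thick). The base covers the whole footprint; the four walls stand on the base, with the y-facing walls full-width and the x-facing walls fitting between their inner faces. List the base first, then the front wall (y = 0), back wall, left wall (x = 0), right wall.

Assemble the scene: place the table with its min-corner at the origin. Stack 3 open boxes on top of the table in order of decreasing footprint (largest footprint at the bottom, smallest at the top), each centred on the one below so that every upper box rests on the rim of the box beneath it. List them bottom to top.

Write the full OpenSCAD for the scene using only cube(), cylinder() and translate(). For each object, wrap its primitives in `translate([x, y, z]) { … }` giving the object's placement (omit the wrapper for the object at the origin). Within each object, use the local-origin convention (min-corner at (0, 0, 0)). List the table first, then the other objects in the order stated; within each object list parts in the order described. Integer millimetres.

translate([0, 0, 725]) cube([1302, 801, 30]);
translate([38, 38, 0]) cube([50, 50, 725]);
translate([1214, 38, 0]) cube([50, 50, 725]);
translate([38, 713, 0]) cube([50, 50, 725]);
translate([1214, 713, 0]) cube([50, 50, 725]);
translate([430, 327, 755]) {
  cube([442, 147, 10]);
  translate([0, 0, 10]) cube([442, 10, 133]);
  translate([0, 137, 10]) cube([442, 10, 133]);
  translate([0, 10, 10]) cube([10, 127, 133]);
  translate([432, 10, 10]) cube([10, 127, 133]);
}
translate([434, 331, 898]) {
  cube([434, 139, 8]);
  translate([0, 0, 8]) cube([434, 8, 272]);
  translate([0, 131, 8]) cube([434, 8, 272]);
  translate([0, 8, 8]) cube([8, 123, 272]);
  translate([426, 8, 8]) cube([8, 123, 272]);
}
translate([441, 337, 1178]) {
  cube([420, 127, 10]);
  translate([0, 0, 10]) cube([420, 10, 188]);
  translate([0, 117, 10]) cube([420, 10, 188]);
  translate([0, 10, 10]) cube([10, 107, 188]);
  translate([410, 10, 10]) cube([10, 107, 188]);
}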